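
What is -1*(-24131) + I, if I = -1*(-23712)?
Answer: 47843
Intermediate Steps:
I = 23712
-1*(-24131) + I = -1*(-24131) + 23712 = 24131 + 23712 = 47843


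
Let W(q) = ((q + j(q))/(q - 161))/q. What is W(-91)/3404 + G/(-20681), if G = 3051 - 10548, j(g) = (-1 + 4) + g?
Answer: 585216076517/1614369779568 ≈ 0.36250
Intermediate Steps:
j(g) = 3 + g
G = -7497
W(q) = (3 + 2*q)/(q*(-161 + q)) (W(q) = ((q + (3 + q))/(q - 161))/q = ((3 + 2*q)/(-161 + q))/q = (3 + 2*q)/(q*(-161 + q)))
W(-91)/3404 + G/(-20681) = ((3 + 2*(-91))/((-91)*(-161 - 91)))/3404 - 7497/(-20681) = -1/91*(3 - 182)/(-252)*(1/3404) - 7497*(-1/20681) = -1/91*(-1/252)*(-179)*(1/3404) + 7497/20681 = -179/22932*1/3404 + 7497/20681 = -179/78060528 + 7497/20681 = 585216076517/1614369779568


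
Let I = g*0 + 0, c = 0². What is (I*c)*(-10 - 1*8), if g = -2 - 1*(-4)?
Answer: 0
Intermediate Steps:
g = 2 (g = -2 + 4 = 2)
c = 0
I = 0 (I = 2*0 + 0 = 0 + 0 = 0)
(I*c)*(-10 - 1*8) = (0*0)*(-10 - 1*8) = 0*(-10 - 8) = 0*(-18) = 0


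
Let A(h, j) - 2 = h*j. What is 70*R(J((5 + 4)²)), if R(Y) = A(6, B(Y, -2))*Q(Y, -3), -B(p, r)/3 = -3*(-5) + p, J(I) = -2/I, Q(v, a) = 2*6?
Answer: -674240/3 ≈ -2.2475e+5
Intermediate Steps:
Q(v, a) = 12
B(p, r) = -45 - 3*p (B(p, r) = -3*(-3*(-5) + p) = -3*(15 + p) = -45 - 3*p)
A(h, j) = 2 + h*j
R(Y) = -3216 - 216*Y (R(Y) = (2 + 6*(-45 - 3*Y))*12 = (2 + (-270 - 18*Y))*12 = (-268 - 18*Y)*12 = -3216 - 216*Y)
70*R(J((5 + 4)²)) = 70*(-3216 - (-432)/((5 + 4)²)) = 70*(-3216 - (-432)/(9²)) = 70*(-3216 - (-432)/81) = 70*(-3216 - 216*(-2/81)) = 70*(-3216 + 16/3) = 70*(-9632/3) = -674240/3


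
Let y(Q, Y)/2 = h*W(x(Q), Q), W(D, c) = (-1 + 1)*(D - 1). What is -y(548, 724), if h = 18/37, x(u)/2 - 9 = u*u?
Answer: 0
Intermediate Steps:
x(u) = 18 + 2*u² (x(u) = 18 + 2*(u*u) = 18 + 2*u²)
W(D, c) = 0 (W(D, c) = 0*(-1 + D) = 0)
h = 18/37 (h = 18*(1/37) = 18/37 ≈ 0.48649)
y(Q, Y) = 0 (y(Q, Y) = 2*((18/37)*0) = 2*0 = 0)
-y(548, 724) = -1*0 = 0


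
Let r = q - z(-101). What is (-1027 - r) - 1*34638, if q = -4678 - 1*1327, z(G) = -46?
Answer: -29706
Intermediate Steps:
q = -6005 (q = -4678 - 1327 = -6005)
r = -5959 (r = -6005 - 1*(-46) = -6005 + 46 = -5959)
(-1027 - r) - 1*34638 = (-1027 - 1*(-5959)) - 1*34638 = (-1027 + 5959) - 34638 = 4932 - 34638 = -29706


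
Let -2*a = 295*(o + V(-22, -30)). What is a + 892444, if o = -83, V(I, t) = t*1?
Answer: 1818223/2 ≈ 9.0911e+5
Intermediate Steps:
V(I, t) = t
a = 33335/2 (a = -295*(-83 - 30)/2 = -295*(-113)/2 = -½*(-33335) = 33335/2 ≈ 16668.)
a + 892444 = 33335/2 + 892444 = 1818223/2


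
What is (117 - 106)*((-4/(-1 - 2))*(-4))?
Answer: -176/3 ≈ -58.667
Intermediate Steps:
(117 - 106)*((-4/(-1 - 2))*(-4)) = 11*((-4/(-3))*(-4)) = 11*(-⅓*(-4)*(-4)) = 11*((4/3)*(-4)) = 11*(-16/3) = -176/3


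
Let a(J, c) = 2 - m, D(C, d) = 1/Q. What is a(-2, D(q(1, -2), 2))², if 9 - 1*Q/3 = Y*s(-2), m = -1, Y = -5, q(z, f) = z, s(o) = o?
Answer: 9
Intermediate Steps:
Q = -3 (Q = 27 - (-15)*(-2) = 27 - 3*10 = 27 - 30 = -3)
D(C, d) = -⅓ (D(C, d) = 1/(-3) = -⅓)
a(J, c) = 3 (a(J, c) = 2 - 1*(-1) = 2 + 1 = 3)
a(-2, D(q(1, -2), 2))² = 3² = 9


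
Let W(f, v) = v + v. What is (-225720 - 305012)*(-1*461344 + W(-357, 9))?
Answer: 244840470632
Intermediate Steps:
W(f, v) = 2*v
(-225720 - 305012)*(-1*461344 + W(-357, 9)) = (-225720 - 305012)*(-1*461344 + 2*9) = -530732*(-461344 + 18) = -530732*(-461326) = 244840470632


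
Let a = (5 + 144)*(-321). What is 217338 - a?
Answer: 265167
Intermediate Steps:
a = -47829 (a = 149*(-321) = -47829)
217338 - a = 217338 - 1*(-47829) = 217338 + 47829 = 265167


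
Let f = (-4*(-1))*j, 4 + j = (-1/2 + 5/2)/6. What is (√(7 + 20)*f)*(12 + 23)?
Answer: -1540*√3 ≈ -2667.4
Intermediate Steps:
j = -11/3 (j = -4 + (-1/2 + 5/2)/6 = -4 + (-1*½ + 5*(½))*(⅙) = -4 + (-½ + 5/2)*(⅙) = -4 + 2*(⅙) = -4 + ⅓ = -11/3 ≈ -3.6667)
f = -44/3 (f = -4*(-1)*(-11/3) = 4*(-11/3) = -44/3 ≈ -14.667)
(√(7 + 20)*f)*(12 + 23) = (√(7 + 20)*(-44/3))*(12 + 23) = (√27*(-44/3))*35 = ((3*√3)*(-44/3))*35 = -44*√3*35 = -1540*√3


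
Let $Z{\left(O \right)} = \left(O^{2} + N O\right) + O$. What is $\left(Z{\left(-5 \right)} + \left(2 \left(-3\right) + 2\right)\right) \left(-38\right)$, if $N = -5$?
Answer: $-1558$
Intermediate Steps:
$Z{\left(O \right)} = O^{2} - 4 O$ ($Z{\left(O \right)} = \left(O^{2} - 5 O\right) + O = O^{2} - 4 O$)
$\left(Z{\left(-5 \right)} + \left(2 \left(-3\right) + 2\right)\right) \left(-38\right) = \left(- 5 \left(-4 - 5\right) + \left(2 \left(-3\right) + 2\right)\right) \left(-38\right) = \left(\left(-5\right) \left(-9\right) + \left(-6 + 2\right)\right) \left(-38\right) = \left(45 - 4\right) \left(-38\right) = 41 \left(-38\right) = -1558$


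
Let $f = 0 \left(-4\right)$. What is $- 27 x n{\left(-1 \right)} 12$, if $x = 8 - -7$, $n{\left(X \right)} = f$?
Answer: $0$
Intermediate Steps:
$f = 0$
$n{\left(X \right)} = 0$
$x = 15$ ($x = 8 + 7 = 15$)
$- 27 x n{\left(-1 \right)} 12 = - 27 \cdot 15 \cdot 0 \cdot 12 = - 27 \cdot 0 \cdot 12 = \left(-27\right) 0 = 0$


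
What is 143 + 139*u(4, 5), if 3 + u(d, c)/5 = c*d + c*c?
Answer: 29333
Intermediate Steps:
u(d, c) = -15 + 5*c**2 + 5*c*d (u(d, c) = -15 + 5*(c*d + c*c) = -15 + 5*(c*d + c**2) = -15 + 5*(c**2 + c*d) = -15 + (5*c**2 + 5*c*d) = -15 + 5*c**2 + 5*c*d)
143 + 139*u(4, 5) = 143 + 139*(-15 + 5*5**2 + 5*5*4) = 143 + 139*(-15 + 5*25 + 100) = 143 + 139*(-15 + 125 + 100) = 143 + 139*210 = 143 + 29190 = 29333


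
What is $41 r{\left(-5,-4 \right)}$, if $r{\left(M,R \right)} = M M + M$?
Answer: $820$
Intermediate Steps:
$r{\left(M,R \right)} = M + M^{2}$ ($r{\left(M,R \right)} = M^{2} + M = M + M^{2}$)
$41 r{\left(-5,-4 \right)} = 41 \left(- 5 \left(1 - 5\right)\right) = 41 \left(\left(-5\right) \left(-4\right)\right) = 41 \cdot 20 = 820$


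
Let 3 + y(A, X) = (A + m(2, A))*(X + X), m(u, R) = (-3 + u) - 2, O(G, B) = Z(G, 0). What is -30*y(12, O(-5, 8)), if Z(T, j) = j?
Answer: 90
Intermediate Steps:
O(G, B) = 0
m(u, R) = -5 + u
y(A, X) = -3 + 2*X*(-3 + A) (y(A, X) = -3 + (A + (-5 + 2))*(X + X) = -3 + (A - 3)*(2*X) = -3 + (-3 + A)*(2*X) = -3 + 2*X*(-3 + A))
-30*y(12, O(-5, 8)) = -30*(-3 - 6*0 + 2*12*0) = -30*(-3 + 0 + 0) = -30*(-3) = 90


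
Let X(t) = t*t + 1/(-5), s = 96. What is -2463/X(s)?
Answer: -12315/46079 ≈ -0.26726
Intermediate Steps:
X(t) = -⅕ + t² (X(t) = t² - ⅕ = -⅕ + t²)
-2463/X(s) = -2463/(-⅕ + 96²) = -2463/(-⅕ + 9216) = -2463/46079/5 = -2463*5/46079 = -12315/46079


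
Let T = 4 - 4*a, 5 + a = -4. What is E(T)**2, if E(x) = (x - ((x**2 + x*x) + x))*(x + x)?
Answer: 65536000000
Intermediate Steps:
a = -9 (a = -5 - 4 = -9)
T = 40 (T = 4 - 4*(-9) = 4 + 36 = 40)
E(x) = -4*x**3 (E(x) = (x - ((x**2 + x**2) + x))*(2*x) = (x - (2*x**2 + x))*(2*x) = (x - (x + 2*x**2))*(2*x) = (x + (-x - 2*x**2))*(2*x) = (-2*x**2)*(2*x) = -4*x**3)
E(T)**2 = (-4*40**3)**2 = (-4*64000)**2 = (-256000)**2 = 65536000000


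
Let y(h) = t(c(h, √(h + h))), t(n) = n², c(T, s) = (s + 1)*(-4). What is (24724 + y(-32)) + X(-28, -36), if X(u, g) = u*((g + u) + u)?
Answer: 26292 + 256*I ≈ 26292.0 + 256.0*I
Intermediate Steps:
c(T, s) = -4 - 4*s (c(T, s) = (1 + s)*(-4) = -4 - 4*s)
X(u, g) = u*(g + 2*u)
y(h) = (-4 - 4*√2*√h)² (y(h) = (-4 - 4*√(h + h))² = (-4 - 4*√2*√h)²)
(24724 + y(-32)) + X(-28, -36) = (24724 + 16*(1 + √2*√(-32))²) - 28*(-36 + 2*(-28)) = (24724 + 16*(1 + √2*(4*I*√2))²) - 28*(-36 - 56) = (24724 + 16*(1 + 8*I)²) - 28*(-92) = (24724 + 16*(1 + 8*I)²) + 2576 = 27300 + 16*(1 + 8*I)²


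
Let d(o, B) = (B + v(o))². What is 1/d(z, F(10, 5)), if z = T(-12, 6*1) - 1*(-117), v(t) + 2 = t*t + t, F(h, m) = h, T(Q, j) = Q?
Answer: 1/124055044 ≈ 8.0609e-9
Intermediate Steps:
v(t) = -2 + t + t² (v(t) = -2 + (t*t + t) = -2 + (t² + t) = -2 + (t + t²) = -2 + t + t²)
z = 105 (z = -12 - 1*(-117) = -12 + 117 = 105)
d(o, B) = (-2 + B + o + o²)² (d(o, B) = (B + (-2 + o + o²))² = (-2 + B + o + o²)²)
1/d(z, F(10, 5)) = 1/((-2 + 10 + 105 + 105²)²) = 1/((-2 + 10 + 105 + 11025)²) = 1/(11138²) = 1/124055044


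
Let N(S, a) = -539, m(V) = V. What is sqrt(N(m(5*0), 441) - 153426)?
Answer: I*sqrt(153965) ≈ 392.38*I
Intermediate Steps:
sqrt(N(m(5*0), 441) - 153426) = sqrt(-539 - 153426) = sqrt(-153965) = I*sqrt(153965)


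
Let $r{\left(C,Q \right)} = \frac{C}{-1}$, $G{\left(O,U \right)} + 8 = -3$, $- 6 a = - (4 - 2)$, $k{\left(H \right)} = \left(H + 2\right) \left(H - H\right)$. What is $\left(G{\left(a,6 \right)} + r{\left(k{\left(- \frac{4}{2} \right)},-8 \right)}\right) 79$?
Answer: $-869$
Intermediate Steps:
$k{\left(H \right)} = 0$ ($k{\left(H \right)} = \left(2 + H\right) 0 = 0$)
$a = \frac{1}{3}$ ($a = - \frac{\left(-1\right) \left(4 - 2\right)}{6} = - \frac{\left(-1\right) 2}{6} = \left(- \frac{1}{6}\right) \left(-2\right) = \frac{1}{3} \approx 0.33333$)
$G{\left(O,U \right)} = -11$ ($G{\left(O,U \right)} = -8 - 3 = -11$)
$r{\left(C,Q \right)} = - C$ ($r{\left(C,Q \right)} = C \left(-1\right) = - C$)
$\left(G{\left(a,6 \right)} + r{\left(k{\left(- \frac{4}{2} \right)},-8 \right)}\right) 79 = \left(-11 - 0\right) 79 = \left(-11 + 0\right) 79 = \left(-11\right) 79 = -869$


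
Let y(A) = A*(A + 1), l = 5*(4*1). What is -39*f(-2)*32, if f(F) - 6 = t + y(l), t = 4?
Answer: -536640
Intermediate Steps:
l = 20 (l = 5*4 = 20)
y(A) = A*(1 + A)
f(F) = 430 (f(F) = 6 + (4 + 20*(1 + 20)) = 6 + (4 + 20*21) = 6 + (4 + 420) = 6 + 424 = 430)
-39*f(-2)*32 = -39*430*32 = -16770*32 = -536640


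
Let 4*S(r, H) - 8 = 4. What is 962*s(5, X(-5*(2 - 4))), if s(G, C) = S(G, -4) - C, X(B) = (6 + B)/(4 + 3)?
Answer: 4810/7 ≈ 687.14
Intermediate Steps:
S(r, H) = 3 (S(r, H) = 2 + (¼)*4 = 2 + 1 = 3)
X(B) = 6/7 + B/7 (X(B) = (6 + B)/7 = (6 + B)*(⅐) = 6/7 + B/7)
s(G, C) = 3 - C
962*s(5, X(-5*(2 - 4))) = 962*(3 - (6/7 + (-5*(2 - 4))/7)) = 962*(3 - (6/7 + (-5*(-2))/7)) = 962*(3 - (6/7 + (⅐)*10)) = 962*(3 - (6/7 + 10/7)) = 962*(3 - 1*16/7) = 962*(3 - 16/7) = 962*(5/7) = 4810/7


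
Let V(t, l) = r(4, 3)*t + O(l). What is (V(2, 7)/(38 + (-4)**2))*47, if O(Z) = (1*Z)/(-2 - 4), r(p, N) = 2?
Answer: 799/324 ≈ 2.4660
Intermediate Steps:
O(Z) = -Z/6 (O(Z) = Z/(-6) = Z*(-1/6) = -Z/6)
V(t, l) = 2*t - l/6
(V(2, 7)/(38 + (-4)**2))*47 = ((2*2 - 1/6*7)/(38 + (-4)**2))*47 = ((4 - 7/6)/(38 + 16))*47 = ((17/6)/54)*47 = ((1/54)*(17/6))*47 = (17/324)*47 = 799/324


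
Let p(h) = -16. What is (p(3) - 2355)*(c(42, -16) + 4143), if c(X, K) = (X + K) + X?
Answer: -9984281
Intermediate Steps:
c(X, K) = K + 2*X (c(X, K) = (K + X) + X = K + 2*X)
(p(3) - 2355)*(c(42, -16) + 4143) = (-16 - 2355)*((-16 + 2*42) + 4143) = -2371*((-16 + 84) + 4143) = -2371*(68 + 4143) = -2371*4211 = -9984281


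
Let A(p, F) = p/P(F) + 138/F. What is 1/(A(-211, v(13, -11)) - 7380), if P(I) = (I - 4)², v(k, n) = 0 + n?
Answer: -2475/18298871 ≈ -0.00013525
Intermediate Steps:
v(k, n) = n
P(I) = (-4 + I)²
A(p, F) = 138/F + p/(-4 + F)² (A(p, F) = p/((-4 + F)²) + 138/F = p/(-4 + F)² + 138/F = 138/F + p/(-4 + F)²)
1/(A(-211, v(13, -11)) - 7380) = 1/((138/(-11) - 211/(-4 - 11)²) - 7380) = 1/((138*(-1/11) - 211/(-15)²) - 7380) = 1/((-138/11 - 211*1/225) - 7380) = 1/((-138/11 - 211/225) - 7380) = 1/(-33371/2475 - 7380) = 1/(-18298871/2475) = -2475/18298871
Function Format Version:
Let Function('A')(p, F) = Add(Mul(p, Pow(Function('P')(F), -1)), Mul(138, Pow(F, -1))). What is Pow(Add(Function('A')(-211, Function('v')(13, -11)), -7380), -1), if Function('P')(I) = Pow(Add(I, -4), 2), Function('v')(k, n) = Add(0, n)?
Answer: Rational(-2475, 18298871) ≈ -0.00013525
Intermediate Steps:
Function('v')(k, n) = n
Function('P')(I) = Pow(Add(-4, I), 2)
Function('A')(p, F) = Add(Mul(138, Pow(F, -1)), Mul(p, Pow(Add(-4, F), -2))) (Function('A')(p, F) = Add(Mul(p, Pow(Pow(Add(-4, F), 2), -1)), Mul(138, Pow(F, -1))) = Add(Mul(p, Pow(Add(-4, F), -2)), Mul(138, Pow(F, -1))) = Add(Mul(138, Pow(F, -1)), Mul(p, Pow(Add(-4, F), -2))))
Pow(Add(Function('A')(-211, Function('v')(13, -11)), -7380), -1) = Pow(Add(Add(Mul(138, Pow(-11, -1)), Mul(-211, Pow(Add(-4, -11), -2))), -7380), -1) = Pow(Add(Add(Mul(138, Rational(-1, 11)), Mul(-211, Pow(-15, -2))), -7380), -1) = Pow(Add(Add(Rational(-138, 11), Mul(-211, Rational(1, 225))), -7380), -1) = Pow(Add(Add(Rational(-138, 11), Rational(-211, 225)), -7380), -1) = Pow(Add(Rational(-33371, 2475), -7380), -1) = Pow(Rational(-18298871, 2475), -1) = Rational(-2475, 18298871)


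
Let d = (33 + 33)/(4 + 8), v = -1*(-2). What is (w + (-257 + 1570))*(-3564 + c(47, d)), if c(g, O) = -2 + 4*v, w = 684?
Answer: -7105326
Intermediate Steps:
v = 2
d = 11/2 (d = 66/12 = 66*(1/12) = 11/2 ≈ 5.5000)
c(g, O) = 6 (c(g, O) = -2 + 4*2 = -2 + 8 = 6)
(w + (-257 + 1570))*(-3564 + c(47, d)) = (684 + (-257 + 1570))*(-3564 + 6) = (684 + 1313)*(-3558) = 1997*(-3558) = -7105326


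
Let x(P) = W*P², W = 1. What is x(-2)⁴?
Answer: 256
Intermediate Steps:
x(P) = P² (x(P) = 1*P² = P²)
x(-2)⁴ = ((-2)²)⁴ = 4⁴ = 256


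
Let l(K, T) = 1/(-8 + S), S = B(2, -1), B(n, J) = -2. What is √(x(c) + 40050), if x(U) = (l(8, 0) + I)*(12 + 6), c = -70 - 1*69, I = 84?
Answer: 3*√115445/5 ≈ 203.86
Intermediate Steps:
S = -2
l(K, T) = -⅒ (l(K, T) = 1/(-8 - 2) = 1/(-10) = -⅒)
c = -139 (c = -70 - 69 = -139)
x(U) = 7551/5 (x(U) = (-⅒ + 84)*(12 + 6) = (839/10)*18 = 7551/5)
√(x(c) + 40050) = √(7551/5 + 40050) = √(207801/5) = 3*√115445/5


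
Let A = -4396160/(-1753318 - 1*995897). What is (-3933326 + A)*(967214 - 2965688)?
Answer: 1440707160118672588/183281 ≈ 7.8606e+12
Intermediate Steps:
A = 879232/549843 (A = -4396160/(-1753318 - 995897) = -4396160/(-2749215) = -4396160*(-1/2749215) = 879232/549843 ≈ 1.5991)
(-3933326 + A)*(967214 - 2965688) = (-3933326 + 879232/549843)*(967214 - 2965688) = -2162710888586/549843*(-1998474) = 1440707160118672588/183281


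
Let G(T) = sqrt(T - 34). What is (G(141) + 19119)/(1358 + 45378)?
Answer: 19119/46736 + sqrt(107)/46736 ≈ 0.40931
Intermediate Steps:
G(T) = sqrt(-34 + T)
(G(141) + 19119)/(1358 + 45378) = (sqrt(-34 + 141) + 19119)/(1358 + 45378) = (sqrt(107) + 19119)/46736 = (19119 + sqrt(107))*(1/46736) = 19119/46736 + sqrt(107)/46736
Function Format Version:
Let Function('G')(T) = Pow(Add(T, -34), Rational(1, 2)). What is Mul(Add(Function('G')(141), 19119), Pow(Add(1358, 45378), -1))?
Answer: Add(Rational(19119, 46736), Mul(Rational(1, 46736), Pow(107, Rational(1, 2)))) ≈ 0.40931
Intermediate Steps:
Function('G')(T) = Pow(Add(-34, T), Rational(1, 2))
Mul(Add(Function('G')(141), 19119), Pow(Add(1358, 45378), -1)) = Mul(Add(Pow(Add(-34, 141), Rational(1, 2)), 19119), Pow(Add(1358, 45378), -1)) = Mul(Add(Pow(107, Rational(1, 2)), 19119), Pow(46736, -1)) = Mul(Add(19119, Pow(107, Rational(1, 2))), Rational(1, 46736)) = Add(Rational(19119, 46736), Mul(Rational(1, 46736), Pow(107, Rational(1, 2))))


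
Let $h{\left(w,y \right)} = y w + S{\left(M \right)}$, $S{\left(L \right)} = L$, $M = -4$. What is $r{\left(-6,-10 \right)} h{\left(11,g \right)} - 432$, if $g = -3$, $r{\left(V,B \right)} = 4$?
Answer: $-580$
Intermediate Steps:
$h{\left(w,y \right)} = -4 + w y$ ($h{\left(w,y \right)} = y w - 4 = w y - 4 = -4 + w y$)
$r{\left(-6,-10 \right)} h{\left(11,g \right)} - 432 = 4 \left(-4 + 11 \left(-3\right)\right) - 432 = 4 \left(-4 - 33\right) - 432 = 4 \left(-37\right) - 432 = -148 - 432 = -580$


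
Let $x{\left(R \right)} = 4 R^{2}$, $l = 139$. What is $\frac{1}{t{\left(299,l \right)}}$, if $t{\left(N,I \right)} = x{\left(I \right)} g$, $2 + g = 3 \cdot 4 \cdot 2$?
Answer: $\frac{1}{1700248} \approx 5.8815 \cdot 10^{-7}$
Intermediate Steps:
$g = 22$ ($g = -2 + 3 \cdot 4 \cdot 2 = -2 + 12 \cdot 2 = -2 + 24 = 22$)
$t{\left(N,I \right)} = 88 I^{2}$ ($t{\left(N,I \right)} = 4 I^{2} \cdot 22 = 88 I^{2}$)
$\frac{1}{t{\left(299,l \right)}} = \frac{1}{88 \cdot 139^{2}} = \frac{1}{88 \cdot 19321} = \frac{1}{1700248}$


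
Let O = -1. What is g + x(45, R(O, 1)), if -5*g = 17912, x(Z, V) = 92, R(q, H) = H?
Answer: -17452/5 ≈ -3490.4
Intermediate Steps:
g = -17912/5 (g = -⅕*17912 = -17912/5 ≈ -3582.4)
g + x(45, R(O, 1)) = -17912/5 + 92 = -17452/5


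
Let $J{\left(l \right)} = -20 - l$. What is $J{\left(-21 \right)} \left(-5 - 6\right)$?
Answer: $-11$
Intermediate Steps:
$J{\left(-21 \right)} \left(-5 - 6\right) = \left(-20 - -21\right) \left(-5 - 6\right) = \left(-20 + 21\right) \left(-11\right) = 1 \left(-11\right) = -11$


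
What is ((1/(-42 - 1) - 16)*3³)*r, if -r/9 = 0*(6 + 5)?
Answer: 0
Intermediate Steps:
r = 0 (r = -0*(6 + 5) = -0*11 = -9*0 = 0)
((1/(-42 - 1) - 16)*3³)*r = ((1/(-42 - 1) - 16)*3³)*0 = ((1/(-43) - 16)*27)*0 = ((-1/43 - 16)*27)*0 = -689/43*27*0 = -18603/43*0 = 0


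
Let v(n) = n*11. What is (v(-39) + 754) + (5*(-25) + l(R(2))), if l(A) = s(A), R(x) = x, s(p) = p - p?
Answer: 200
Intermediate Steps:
s(p) = 0
l(A) = 0
v(n) = 11*n
(v(-39) + 754) + (5*(-25) + l(R(2))) = (11*(-39) + 754) + (5*(-25) + 0) = (-429 + 754) + (-125 + 0) = 325 - 125 = 200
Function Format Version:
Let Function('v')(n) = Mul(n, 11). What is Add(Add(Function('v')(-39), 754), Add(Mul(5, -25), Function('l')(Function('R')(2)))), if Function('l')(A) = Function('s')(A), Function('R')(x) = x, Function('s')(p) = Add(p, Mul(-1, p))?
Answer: 200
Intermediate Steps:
Function('s')(p) = 0
Function('l')(A) = 0
Function('v')(n) = Mul(11, n)
Add(Add(Function('v')(-39), 754), Add(Mul(5, -25), Function('l')(Function('R')(2)))) = Add(Add(Mul(11, -39), 754), Add(Mul(5, -25), 0)) = Add(Add(-429, 754), Add(-125, 0)) = Add(325, -125) = 200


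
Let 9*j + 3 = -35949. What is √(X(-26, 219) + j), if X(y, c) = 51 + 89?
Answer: 14*I*√177/3 ≈ 62.086*I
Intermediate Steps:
X(y, c) = 140
j = -11984/3 (j = -⅓ + (⅑)*(-35949) = -⅓ - 11983/3 = -11984/3 ≈ -3994.7)
√(X(-26, 219) + j) = √(140 - 11984/3) = √(-11564/3) = 14*I*√177/3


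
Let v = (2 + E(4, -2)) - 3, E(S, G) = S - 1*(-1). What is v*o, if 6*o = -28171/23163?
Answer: -56342/69489 ≈ -0.81080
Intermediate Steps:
E(S, G) = 1 + S (E(S, G) = S + 1 = 1 + S)
o = -28171/138978 (o = (-28171/23163)/6 = (-28171*1/23163)/6 = (⅙)*(-28171/23163) = -28171/138978 ≈ -0.20270)
v = 4 (v = (2 + (1 + 4)) - 3 = (2 + 5) - 3 = 7 - 3 = 4)
v*o = 4*(-28171/138978) = -56342/69489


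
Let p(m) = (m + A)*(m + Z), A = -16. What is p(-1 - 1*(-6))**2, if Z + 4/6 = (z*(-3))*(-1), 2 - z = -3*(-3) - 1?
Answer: 203401/9 ≈ 22600.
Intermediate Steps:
z = -6 (z = 2 - (-3*(-3) - 1) = 2 - (9 - 1) = 2 - 1*8 = 2 - 8 = -6)
Z = -56/3 (Z = -2/3 - 6*(-3)*(-1) = -2/3 + 18*(-1) = -2/3 - 18 = -56/3 ≈ -18.667)
p(m) = (-16 + m)*(-56/3 + m) (p(m) = (m - 16)*(m - 56/3) = (-16 + m)*(-56/3 + m))
p(-1 - 1*(-6))**2 = (896/3 + (-1 - 1*(-6))**2 - 104*(-1 - 1*(-6))/3)**2 = (896/3 + (-1 + 6)**2 - 104*(-1 + 6)/3)**2 = (896/3 + 5**2 - 104/3*5)**2 = (896/3 + 25 - 520/3)**2 = (451/3)**2 = 203401/9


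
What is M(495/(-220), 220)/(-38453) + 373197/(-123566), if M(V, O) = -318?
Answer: -14311250253/4751483398 ≈ -3.0120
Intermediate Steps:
M(495/(-220), 220)/(-38453) + 373197/(-123566) = -318/(-38453) + 373197/(-123566) = -318*(-1/38453) + 373197*(-1/123566) = 318/38453 - 373197/123566 = -14311250253/4751483398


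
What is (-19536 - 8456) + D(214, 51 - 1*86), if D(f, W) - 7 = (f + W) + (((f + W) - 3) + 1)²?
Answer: 3523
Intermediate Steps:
D(f, W) = 7 + W + f + (-2 + W + f)² (D(f, W) = 7 + ((f + W) + (((f + W) - 3) + 1)²) = 7 + ((W + f) + (((W + f) - 3) + 1)²) = 7 + ((W + f) + ((-3 + W + f) + 1)²) = 7 + ((W + f) + (-2 + W + f)²) = 7 + (W + f + (-2 + W + f)²) = 7 + W + f + (-2 + W + f)²)
(-19536 - 8456) + D(214, 51 - 1*86) = (-19536 - 8456) + (7 + (51 - 1*86) + 214 + (-2 + (51 - 1*86) + 214)²) = -27992 + (7 + (51 - 86) + 214 + (-2 + (51 - 86) + 214)²) = -27992 + (7 - 35 + 214 + (-2 - 35 + 214)²) = -27992 + (7 - 35 + 214 + 177²) = -27992 + (7 - 35 + 214 + 31329) = -27992 + 31515 = 3523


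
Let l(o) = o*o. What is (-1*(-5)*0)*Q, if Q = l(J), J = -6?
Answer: 0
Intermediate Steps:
l(o) = o²
Q = 36 (Q = (-6)² = 36)
(-1*(-5)*0)*Q = -1*(-5)*0*36 = -(-5)*0*36 = -1*0*36 = 0*36 = 0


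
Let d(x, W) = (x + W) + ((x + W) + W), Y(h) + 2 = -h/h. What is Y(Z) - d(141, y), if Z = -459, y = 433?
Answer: -1584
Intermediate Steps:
Y(h) = -3 (Y(h) = -2 - h/h = -2 - 1*1 = -2 - 1 = -3)
d(x, W) = 2*x + 3*W (d(x, W) = (W + x) + ((W + x) + W) = (W + x) + (x + 2*W) = 2*x + 3*W)
Y(Z) - d(141, y) = -3 - (2*141 + 3*433) = -3 - (282 + 1299) = -3 - 1*1581 = -3 - 1581 = -1584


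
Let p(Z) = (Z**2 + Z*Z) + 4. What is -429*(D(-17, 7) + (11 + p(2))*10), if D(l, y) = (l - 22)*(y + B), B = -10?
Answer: -148863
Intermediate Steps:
p(Z) = 4 + 2*Z**2 (p(Z) = (Z**2 + Z**2) + 4 = 2*Z**2 + 4 = 4 + 2*Z**2)
D(l, y) = (-22 + l)*(-10 + y) (D(l, y) = (l - 22)*(y - 10) = (-22 + l)*(-10 + y))
-429*(D(-17, 7) + (11 + p(2))*10) = -429*((220 - 22*7 - 10*(-17) - 17*7) + (11 + (4 + 2*2**2))*10) = -429*((220 - 154 + 170 - 119) + (11 + (4 + 2*4))*10) = -429*(117 + (11 + (4 + 8))*10) = -429*(117 + (11 + 12)*10) = -429*(117 + 23*10) = -429*(117 + 230) = -429*347 = -148863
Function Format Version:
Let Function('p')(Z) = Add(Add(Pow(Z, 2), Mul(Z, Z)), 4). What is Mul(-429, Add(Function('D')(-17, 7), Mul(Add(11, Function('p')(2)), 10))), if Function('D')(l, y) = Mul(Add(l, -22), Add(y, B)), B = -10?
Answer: -148863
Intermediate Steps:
Function('p')(Z) = Add(4, Mul(2, Pow(Z, 2))) (Function('p')(Z) = Add(Add(Pow(Z, 2), Pow(Z, 2)), 4) = Add(Mul(2, Pow(Z, 2)), 4) = Add(4, Mul(2, Pow(Z, 2))))
Function('D')(l, y) = Mul(Add(-22, l), Add(-10, y)) (Function('D')(l, y) = Mul(Add(l, -22), Add(y, -10)) = Mul(Add(-22, l), Add(-10, y)))
Mul(-429, Add(Function('D')(-17, 7), Mul(Add(11, Function('p')(2)), 10))) = Mul(-429, Add(Add(220, Mul(-22, 7), Mul(-10, -17), Mul(-17, 7)), Mul(Add(11, Add(4, Mul(2, Pow(2, 2)))), 10))) = Mul(-429, Add(Add(220, -154, 170, -119), Mul(Add(11, Add(4, Mul(2, 4))), 10))) = Mul(-429, Add(117, Mul(Add(11, Add(4, 8)), 10))) = Mul(-429, Add(117, Mul(Add(11, 12), 10))) = Mul(-429, Add(117, Mul(23, 10))) = Mul(-429, Add(117, 230)) = Mul(-429, 347) = -148863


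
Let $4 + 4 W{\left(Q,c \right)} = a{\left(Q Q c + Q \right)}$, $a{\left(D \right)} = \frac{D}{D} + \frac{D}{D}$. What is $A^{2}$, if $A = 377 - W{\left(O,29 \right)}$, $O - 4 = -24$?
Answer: $\frac{570025}{4} \approx 1.4251 \cdot 10^{5}$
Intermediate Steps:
$O = -20$ ($O = 4 - 24 = -20$)
$a{\left(D \right)} = 2$ ($a{\left(D \right)} = 1 + 1 = 2$)
$W{\left(Q,c \right)} = - \frac{1}{2}$ ($W{\left(Q,c \right)} = -1 + \frac{1}{4} \cdot 2 = -1 + \frac{1}{2} = - \frac{1}{2}$)
$A = \frac{755}{2}$ ($A = 377 - - \frac{1}{2} = 377 + \frac{1}{2} = \frac{755}{2} \approx 377.5$)
$A^{2} = \left(\frac{755}{2}\right)^{2} = \frac{570025}{4}$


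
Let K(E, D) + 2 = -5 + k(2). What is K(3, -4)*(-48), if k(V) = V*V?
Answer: 144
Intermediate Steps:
k(V) = V²
K(E, D) = -3 (K(E, D) = -2 + (-5 + 2²) = -2 + (-5 + 4) = -2 - 1 = -3)
K(3, -4)*(-48) = -3*(-48) = 144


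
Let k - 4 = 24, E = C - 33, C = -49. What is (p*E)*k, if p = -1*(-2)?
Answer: -4592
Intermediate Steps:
E = -82 (E = -49 - 33 = -82)
p = 2
k = 28 (k = 4 + 24 = 28)
(p*E)*k = (2*(-82))*28 = -164*28 = -4592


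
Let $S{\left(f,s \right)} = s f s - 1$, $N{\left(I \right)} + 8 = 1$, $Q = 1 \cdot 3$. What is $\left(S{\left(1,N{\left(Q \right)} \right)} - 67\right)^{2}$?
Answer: $361$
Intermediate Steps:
$Q = 3$
$N{\left(I \right)} = -7$ ($N{\left(I \right)} = -8 + 1 = -7$)
$S{\left(f,s \right)} = -1 + f s^{2}$ ($S{\left(f,s \right)} = f s s - 1 = f s^{2} - 1 = -1 + f s^{2}$)
$\left(S{\left(1,N{\left(Q \right)} \right)} - 67\right)^{2} = \left(\left(-1 + 1 \left(-7\right)^{2}\right) - 67\right)^{2} = \left(\left(-1 + 1 \cdot 49\right) - 67\right)^{2} = \left(\left(-1 + 49\right) - 67\right)^{2} = \left(48 - 67\right)^{2} = \left(-19\right)^{2} = 361$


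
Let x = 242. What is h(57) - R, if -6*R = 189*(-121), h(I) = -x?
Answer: -8107/2 ≈ -4053.5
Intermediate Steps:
h(I) = -242 (h(I) = -1*242 = -242)
R = 7623/2 (R = -63*(-121)/2 = -⅙*(-22869) = 7623/2 ≈ 3811.5)
h(57) - R = -242 - 1*7623/2 = -242 - 7623/2 = -8107/2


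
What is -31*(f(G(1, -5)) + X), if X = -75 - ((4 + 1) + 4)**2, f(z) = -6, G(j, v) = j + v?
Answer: 5022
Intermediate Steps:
X = -156 (X = -75 - (5 + 4)**2 = -75 - 1*9**2 = -75 - 1*81 = -75 - 81 = -156)
-31*(f(G(1, -5)) + X) = -31*(-6 - 156) = -31*(-162) = 5022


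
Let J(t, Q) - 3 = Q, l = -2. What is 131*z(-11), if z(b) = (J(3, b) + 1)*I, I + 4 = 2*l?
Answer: 7336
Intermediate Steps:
J(t, Q) = 3 + Q
I = -8 (I = -4 + 2*(-2) = -4 - 4 = -8)
z(b) = -32 - 8*b (z(b) = ((3 + b) + 1)*(-8) = (4 + b)*(-8) = -32 - 8*b)
131*z(-11) = 131*(-32 - 8*(-11)) = 131*(-32 + 88) = 131*56 = 7336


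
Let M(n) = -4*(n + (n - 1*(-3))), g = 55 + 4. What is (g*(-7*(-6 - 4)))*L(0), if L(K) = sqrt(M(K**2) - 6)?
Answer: 12390*I*sqrt(2) ≈ 17522.0*I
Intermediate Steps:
g = 59
M(n) = -12 - 8*n (M(n) = -4*(n + (n + 3)) = -4*(n + (3 + n)) = -4*(3 + 2*n) = -12 - 8*n)
L(K) = sqrt(-18 - 8*K**2) (L(K) = sqrt((-12 - 8*K**2) - 6) = sqrt(-18 - 8*K**2))
(g*(-7*(-6 - 4)))*L(0) = (59*(-7*(-6 - 4)))*sqrt(-18 - 8*0**2) = (59*(-7*(-10)))*sqrt(-18 - 8*0) = (59*70)*sqrt(-18 + 0) = 4130*sqrt(-18) = 4130*(3*I*sqrt(2)) = 12390*I*sqrt(2)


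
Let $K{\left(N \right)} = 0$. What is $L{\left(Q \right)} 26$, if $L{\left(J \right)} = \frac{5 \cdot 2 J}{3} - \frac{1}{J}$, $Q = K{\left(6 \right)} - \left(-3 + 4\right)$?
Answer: $- \frac{182}{3} \approx -60.667$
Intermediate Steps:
$Q = -1$ ($Q = 0 - \left(-3 + 4\right) = 0 - 1 = -1$)
$L{\left(J \right)} = - \frac{1}{J} + \frac{10 J}{3}$ ($L{\left(J \right)} = 10 J \frac{1}{3} - \frac{1}{J} = \frac{10 J}{3} - \frac{1}{J} = - \frac{1}{J} + \frac{10 J}{3}$)
$L{\left(Q \right)} 26 = \left(- \frac{1}{-1} + \frac{10}{3} \left(-1\right)\right) 26 = \left(\left(-1\right) \left(-1\right) - \frac{10}{3}\right) 26 = \left(1 - \frac{10}{3}\right) 26 = \left(- \frac{7}{3}\right) 26 = - \frac{182}{3}$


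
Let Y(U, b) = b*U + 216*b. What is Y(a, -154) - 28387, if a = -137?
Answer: -40553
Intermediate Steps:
Y(U, b) = 216*b + U*b (Y(U, b) = U*b + 216*b = 216*b + U*b)
Y(a, -154) - 28387 = -154*(216 - 137) - 28387 = -154*79 - 28387 = -12166 - 28387 = -40553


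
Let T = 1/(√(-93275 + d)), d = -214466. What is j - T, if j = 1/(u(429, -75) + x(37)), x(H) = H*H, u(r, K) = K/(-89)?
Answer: 89/121916 + I*√307741/307741 ≈ 0.00073001 + 0.0018026*I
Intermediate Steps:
u(r, K) = -K/89 (u(r, K) = K*(-1/89) = -K/89)
x(H) = H²
T = -I*√307741/307741 (T = 1/(√(-93275 - 214466)) = 1/(√(-307741)) = 1/(I*√307741) = -I*√307741/307741 ≈ -0.0018026*I)
j = 89/121916 (j = 1/(-1/89*(-75) + 37²) = 1/(75/89 + 1369) = 1/(121916/89) = 89/121916 ≈ 0.00073001)
j - T = 89/121916 - (-1)*I*√307741/307741 = 89/121916 + I*√307741/307741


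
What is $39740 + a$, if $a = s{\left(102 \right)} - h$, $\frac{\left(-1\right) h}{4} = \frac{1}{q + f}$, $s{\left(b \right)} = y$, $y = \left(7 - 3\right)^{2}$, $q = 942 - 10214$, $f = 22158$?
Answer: $\frac{256147910}{6443} \approx 39756.0$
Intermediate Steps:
$q = -9272$
$y = 16$ ($y = 4^{2} = 16$)
$s{\left(b \right)} = 16$
$h = - \frac{2}{6443}$ ($h = - \frac{4}{-9272 + 22158} = - \frac{4}{12886} = \left(-4\right) \frac{1}{12886} = - \frac{2}{6443} \approx -0.00031041$)
$a = \frac{103090}{6443}$ ($a = 16 - - \frac{2}{6443} = 16 + \frac{2}{6443} = \frac{103090}{6443} \approx 16.0$)
$39740 + a = 39740 + \frac{103090}{6443} = \frac{256147910}{6443}$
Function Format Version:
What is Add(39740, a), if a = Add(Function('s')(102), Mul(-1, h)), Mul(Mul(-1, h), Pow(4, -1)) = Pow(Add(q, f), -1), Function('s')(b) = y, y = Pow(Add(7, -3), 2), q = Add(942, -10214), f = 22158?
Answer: Rational(256147910, 6443) ≈ 39756.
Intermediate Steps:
q = -9272
y = 16 (y = Pow(4, 2) = 16)
Function('s')(b) = 16
h = Rational(-2, 6443) (h = Mul(-4, Pow(Add(-9272, 22158), -1)) = Mul(-4, Pow(12886, -1)) = Mul(-4, Rational(1, 12886)) = Rational(-2, 6443) ≈ -0.00031041)
a = Rational(103090, 6443) (a = Add(16, Mul(-1, Rational(-2, 6443))) = Add(16, Rational(2, 6443)) = Rational(103090, 6443) ≈ 16.000)
Add(39740, a) = Add(39740, Rational(103090, 6443)) = Rational(256147910, 6443)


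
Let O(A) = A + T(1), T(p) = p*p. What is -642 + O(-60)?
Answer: -701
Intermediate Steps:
T(p) = p**2
O(A) = 1 + A (O(A) = A + 1**2 = A + 1 = 1 + A)
-642 + O(-60) = -642 + (1 - 60) = -642 - 59 = -701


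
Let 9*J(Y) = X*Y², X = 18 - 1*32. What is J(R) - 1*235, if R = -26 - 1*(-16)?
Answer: -3515/9 ≈ -390.56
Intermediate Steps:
R = -10 (R = -26 + 16 = -10)
X = -14 (X = 18 - 32 = -14)
J(Y) = -14*Y²/9 (J(Y) = (-14*Y²)/9 = -14*Y²/9)
J(R) - 1*235 = -14/9*(-10)² - 1*235 = -14/9*100 - 235 = -1400/9 - 235 = -3515/9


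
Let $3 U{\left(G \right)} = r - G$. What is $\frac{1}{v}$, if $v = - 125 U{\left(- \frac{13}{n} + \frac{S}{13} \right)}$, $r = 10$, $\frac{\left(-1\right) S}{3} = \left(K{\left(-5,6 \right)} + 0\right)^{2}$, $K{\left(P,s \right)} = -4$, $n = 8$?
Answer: $- \frac{104}{66375} \approx -0.0015669$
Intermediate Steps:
$S = -48$ ($S = - 3 \left(-4 + 0\right)^{2} = - 3 \left(-4\right)^{2} = \left(-3\right) 16 = -48$)
$U{\left(G \right)} = \frac{10}{3} - \frac{G}{3}$ ($U{\left(G \right)} = \frac{10 - G}{3} = \frac{10}{3} - \frac{G}{3}$)
$v = - \frac{66375}{104}$ ($v = - 125 \left(\frac{10}{3} - \frac{- \frac{13}{8} - \frac{48}{13}}{3}\right) = - 125 \left(\frac{10}{3} - - \frac{553}{312}\right) = - 125 \left(\frac{10}{3} + \frac{553}{312}\right) = \left(-125\right) \frac{531}{104} = - \frac{66375}{104} \approx -638.22$)
$\frac{1}{v} = \frac{1}{- \frac{66375}{104}} = - \frac{104}{66375}$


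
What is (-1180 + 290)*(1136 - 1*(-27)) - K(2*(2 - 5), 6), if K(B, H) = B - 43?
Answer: -1035021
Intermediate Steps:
K(B, H) = -43 + B
(-1180 + 290)*(1136 - 1*(-27)) - K(2*(2 - 5), 6) = (-1180 + 290)*(1136 - 1*(-27)) - (-43 + 2*(2 - 5)) = -890*(1136 + 27) - (-43 + 2*(-3)) = -890*1163 - (-43 - 6) = -1035070 - 1*(-49) = -1035070 + 49 = -1035021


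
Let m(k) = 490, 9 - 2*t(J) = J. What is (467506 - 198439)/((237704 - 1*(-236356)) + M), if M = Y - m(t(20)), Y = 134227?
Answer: 89689/202599 ≈ 0.44269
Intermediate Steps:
t(J) = 9/2 - J/2
M = 133737 (M = 134227 - 1*490 = 134227 - 490 = 133737)
(467506 - 198439)/((237704 - 1*(-236356)) + M) = (467506 - 198439)/((237704 - 1*(-236356)) + 133737) = 269067/((237704 + 236356) + 133737) = 269067/(474060 + 133737) = 269067/607797 = 269067*(1/607797) = 89689/202599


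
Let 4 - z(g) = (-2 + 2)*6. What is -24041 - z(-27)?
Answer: -24045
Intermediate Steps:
z(g) = 4 (z(g) = 4 - (-2 + 2)*6 = 4 - 0*6 = 4 - 1*0 = 4 + 0 = 4)
-24041 - z(-27) = -24041 - 1*4 = -24041 - 4 = -24045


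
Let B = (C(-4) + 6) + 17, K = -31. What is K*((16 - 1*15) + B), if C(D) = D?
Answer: -620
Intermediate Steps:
B = 19 (B = (-4 + 6) + 17 = 2 + 17 = 19)
K*((16 - 1*15) + B) = -31*((16 - 1*15) + 19) = -31*((16 - 15) + 19) = -31*(1 + 19) = -31*20 = -620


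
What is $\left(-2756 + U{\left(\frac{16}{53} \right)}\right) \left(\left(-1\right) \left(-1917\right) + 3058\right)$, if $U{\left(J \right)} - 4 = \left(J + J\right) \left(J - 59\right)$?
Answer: $- \frac{38953852000}{2809} \approx -1.3868 \cdot 10^{7}$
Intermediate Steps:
$U{\left(J \right)} = 4 + 2 J \left(-59 + J\right)$ ($U{\left(J \right)} = 4 + \left(J + J\right) \left(J - 59\right) = 4 + 2 J \left(-59 + J\right)$)
$\left(-2756 + U{\left(\frac{16}{53} \right)}\right) \left(\left(-1\right) \left(-1917\right) + 3058\right) = \left(-2756 + \left(4 - 118 \cdot \frac{16}{53} + 2 \left(\frac{16}{53}\right)^{2}\right)\right) \left(\left(-1\right) \left(-1917\right) + 3058\right) = \left(-2756 + \left(4 - 118 \cdot 16 \cdot \frac{1}{53} + 2 \left(16 \cdot \frac{1}{53}\right)^{2}\right)\right) \left(1917 + 3058\right) = \left(-2756 + \left(4 - \frac{1888}{53} + 2 \left(\frac{16}{53}\right)^{2}\right)\right) 4975 = \left(-2756 + \left(4 - \frac{1888}{53} + 2 \cdot \frac{256}{2809}\right)\right) 4975 = \left(-2756 + \left(4 - \frac{1888}{53} + \frac{512}{2809}\right)\right) 4975 = \left(-2756 - \frac{88316}{2809}\right) 4975 = \left(- \frac{7829920}{2809}\right) 4975 = - \frac{38953852000}{2809}$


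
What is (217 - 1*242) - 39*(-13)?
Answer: 482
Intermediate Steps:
(217 - 1*242) - 39*(-13) = (217 - 242) + 507 = -25 + 507 = 482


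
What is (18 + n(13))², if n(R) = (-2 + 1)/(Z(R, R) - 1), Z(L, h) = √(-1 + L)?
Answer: 38821/121 - 788*√3/121 ≈ 309.55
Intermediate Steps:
n(R) = -1/(-1 + √(-1 + R)) (n(R) = (-2 + 1)/(√(-1 + R) - 1) = -1/(-1 + √(-1 + R)))
(18 + n(13))² = (18 - 1/(-1 + √(-1 + 13)))² = (18 - 1/(-1 + √12))² = (18 - 1/(-1 + 2*√3))²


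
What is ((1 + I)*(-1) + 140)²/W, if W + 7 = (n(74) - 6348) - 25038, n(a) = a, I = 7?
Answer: -17424/31319 ≈ -0.55634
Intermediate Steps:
W = -31319 (W = -7 + ((74 - 6348) - 25038) = -7 + (-6274 - 25038) = -7 - 31312 = -31319)
((1 + I)*(-1) + 140)²/W = ((1 + 7)*(-1) + 140)²/(-31319) = (8*(-1) + 140)²*(-1/31319) = (-8 + 140)²*(-1/31319) = 132²*(-1/31319) = 17424*(-1/31319) = -17424/31319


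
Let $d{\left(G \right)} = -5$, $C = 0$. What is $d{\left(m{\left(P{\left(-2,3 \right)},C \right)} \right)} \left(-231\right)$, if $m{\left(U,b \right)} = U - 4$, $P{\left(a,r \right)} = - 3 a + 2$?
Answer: $1155$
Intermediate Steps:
$P{\left(a,r \right)} = 2 - 3 a$
$m{\left(U,b \right)} = -4 + U$
$d{\left(m{\left(P{\left(-2,3 \right)},C \right)} \right)} \left(-231\right) = \left(-5\right) \left(-231\right) = 1155$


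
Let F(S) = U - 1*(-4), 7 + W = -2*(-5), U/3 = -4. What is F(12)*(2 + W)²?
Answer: -200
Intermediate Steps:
U = -12 (U = 3*(-4) = -12)
W = 3 (W = -7 - 2*(-5) = -7 + 10 = 3)
F(S) = -8 (F(S) = -12 - 1*(-4) = -12 + 4 = -8)
F(12)*(2 + W)² = -8*(2 + 3)² = -8*5² = -8*25 = -200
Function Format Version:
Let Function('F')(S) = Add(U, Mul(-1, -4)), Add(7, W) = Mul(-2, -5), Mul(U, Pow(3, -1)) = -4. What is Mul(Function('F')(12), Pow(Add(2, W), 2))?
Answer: -200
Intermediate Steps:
U = -12 (U = Mul(3, -4) = -12)
W = 3 (W = Add(-7, Mul(-2, -5)) = Add(-7, 10) = 3)
Function('F')(S) = -8 (Function('F')(S) = Add(-12, Mul(-1, -4)) = Add(-12, 4) = -8)
Mul(Function('F')(12), Pow(Add(2, W), 2)) = Mul(-8, Pow(Add(2, 3), 2)) = Mul(-8, Pow(5, 2)) = Mul(-8, 25) = -200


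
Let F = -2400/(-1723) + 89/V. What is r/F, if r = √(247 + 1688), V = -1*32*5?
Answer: 827040*√215/230653 ≈ 52.576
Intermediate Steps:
V = -160 (V = -32*5 = -160)
F = 230653/275680 (F = -2400/(-1723) + 89/(-160) = -2400*(-1/1723) + 89*(-1/160) = 2400/1723 - 89/160 = 230653/275680 ≈ 0.83667)
r = 3*√215 (r = √1935 = 3*√215 ≈ 43.989)
r/F = (3*√215)/(230653/275680) = (3*√215)*(275680/230653) = 827040*√215/230653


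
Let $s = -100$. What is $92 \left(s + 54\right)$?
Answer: $-4232$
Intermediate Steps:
$92 \left(s + 54\right) = 92 \left(-100 + 54\right) = 92 \left(-46\right) = -4232$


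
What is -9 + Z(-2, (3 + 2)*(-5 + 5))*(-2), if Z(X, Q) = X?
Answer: -5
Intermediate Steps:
-9 + Z(-2, (3 + 2)*(-5 + 5))*(-2) = -9 - 2*(-2) = -9 + 4 = -5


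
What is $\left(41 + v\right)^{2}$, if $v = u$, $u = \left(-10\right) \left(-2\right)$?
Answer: $3721$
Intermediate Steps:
$u = 20$
$v = 20$
$\left(41 + v\right)^{2} = \left(41 + 20\right)^{2} = 61^{2} = 3721$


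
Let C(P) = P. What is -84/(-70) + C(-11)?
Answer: -49/5 ≈ -9.8000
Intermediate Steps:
-84/(-70) + C(-11) = -84/(-70) - 11 = -84*(-1/70) - 11 = 6/5 - 11 = -49/5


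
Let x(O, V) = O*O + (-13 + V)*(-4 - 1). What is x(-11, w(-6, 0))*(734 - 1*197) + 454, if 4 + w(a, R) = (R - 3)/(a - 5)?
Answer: 1213781/11 ≈ 1.1034e+5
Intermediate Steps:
w(a, R) = -4 + (-3 + R)/(-5 + a) (w(a, R) = -4 + (R - 3)/(a - 5) = -4 + (-3 + R)/(-5 + a))
x(O, V) = 65 + O² - 5*V (x(O, V) = O² + (-13 + V)*(-5) = O² + (65 - 5*V) = 65 + O² - 5*V)
x(-11, w(-6, 0))*(734 - 1*197) + 454 = (65 + (-11)² - 5*(17 + 0 - 4*(-6))/(-5 - 6))*(734 - 1*197) + 454 = (65 + 121 - 5*(17 + 0 + 24)/(-11))*(734 - 197) + 454 = (65 + 121 - (-5)*41/11)*537 + 454 = (65 + 121 - 5*(-41/11))*537 + 454 = (65 + 121 + 205/11)*537 + 454 = (2251/11)*537 + 454 = 1208787/11 + 454 = 1213781/11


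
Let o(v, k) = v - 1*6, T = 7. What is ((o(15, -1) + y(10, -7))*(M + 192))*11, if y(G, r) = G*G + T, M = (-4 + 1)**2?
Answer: 256476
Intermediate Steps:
M = 9 (M = (-3)**2 = 9)
o(v, k) = -6 + v (o(v, k) = v - 6 = -6 + v)
y(G, r) = 7 + G**2 (y(G, r) = G*G + 7 = G**2 + 7 = 7 + G**2)
((o(15, -1) + y(10, -7))*(M + 192))*11 = (((-6 + 15) + (7 + 10**2))*(9 + 192))*11 = ((9 + (7 + 100))*201)*11 = ((9 + 107)*201)*11 = (116*201)*11 = 23316*11 = 256476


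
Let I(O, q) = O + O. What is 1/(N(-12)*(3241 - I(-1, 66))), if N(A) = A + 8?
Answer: -1/12972 ≈ -7.7089e-5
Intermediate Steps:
I(O, q) = 2*O
N(A) = 8 + A
1/(N(-12)*(3241 - I(-1, 66))) = 1/((8 - 12)*(3241 - 2*(-1))) = 1/(-4*(3241 - 1*(-2))) = 1/(-4*(3241 + 2)) = 1/(-4*3243) = 1/(-12972) = -1/12972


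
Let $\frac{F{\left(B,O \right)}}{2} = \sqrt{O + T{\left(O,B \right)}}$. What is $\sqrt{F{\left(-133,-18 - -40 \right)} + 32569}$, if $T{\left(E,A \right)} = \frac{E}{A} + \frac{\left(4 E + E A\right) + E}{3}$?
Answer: $\frac{\sqrt{5185017369 + 1596 i \sqrt{36490146}}}{399} \approx 180.47 + 0.16778 i$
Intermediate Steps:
$T{\left(E,A \right)} = \frac{5 E}{3} + \frac{E}{A} + \frac{A E}{3}$ ($T{\left(E,A \right)} = \frac{E}{A} + \left(\left(4 E + A E\right) + E\right) \frac{1}{3} = \frac{E}{A} + \left(5 E + A E\right) \frac{1}{3} = \frac{E}{A} + \left(\frac{5 E}{3} + \frac{A E}{3}\right) = \frac{5 E}{3} + \frac{E}{A} + \frac{A E}{3}$)
$F{\left(B,O \right)} = 2 \sqrt{O + \frac{O \left(3 + B \left(5 + B\right)\right)}{3 B}}$
$\sqrt{F{\left(-133,-18 - -40 \right)} + 32569} = \sqrt{\frac{2 \sqrt{3} \sqrt{\frac{\left(-18 - -40\right) \left(3 + \left(-133\right)^{2} + 8 \left(-133\right)\right)}{-133}}}{3} + 32569} = \sqrt{\frac{2 \sqrt{3} \sqrt{\left(-18 + 40\right) \left(- \frac{1}{133}\right) \left(3 + 17689 - 1064\right)}}{3} + 32569} = \sqrt{\frac{2 \sqrt{3} \sqrt{22 \left(- \frac{1}{133}\right) 16628}}{3} + 32569} = \sqrt{\frac{2 \sqrt{3} \sqrt{- \frac{365816}{133}}}{3} + 32569} = \sqrt{\frac{2 \sqrt{3} \frac{2 i \sqrt{12163382}}{133}}{3} + 32569} = \sqrt{\frac{4 i \sqrt{36490146}}{399} + 32569} = \sqrt{32569 + \frac{4 i \sqrt{36490146}}{399}}$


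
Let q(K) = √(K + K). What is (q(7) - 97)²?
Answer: (97 - √14)² ≈ 8697.1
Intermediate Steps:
q(K) = √2*√K (q(K) = √(2*K) = √2*√K)
(q(7) - 97)² = (√2*√7 - 97)² = (√14 - 97)² = (-97 + √14)²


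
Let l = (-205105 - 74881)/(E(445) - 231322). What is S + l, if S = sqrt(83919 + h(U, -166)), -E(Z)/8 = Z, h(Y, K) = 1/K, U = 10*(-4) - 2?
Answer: 139993/117441 + 7*sqrt(47193302)/166 ≈ 290.88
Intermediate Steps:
U = -42 (U = -40 - 2 = -42)
E(Z) = -8*Z
l = 139993/117441 (l = (-205105 - 74881)/(-8*445 - 231322) = -279986/(-3560 - 231322) = -279986/(-234882) = -279986*(-1/234882) = 139993/117441 ≈ 1.1920)
S = 7*sqrt(47193302)/166 (S = sqrt(83919 + 1/(-166)) = sqrt(83919 - 1/166) = sqrt(13930553/166) = 7*sqrt(47193302)/166 ≈ 289.69)
S + l = 7*sqrt(47193302)/166 + 139993/117441 = 139993/117441 + 7*sqrt(47193302)/166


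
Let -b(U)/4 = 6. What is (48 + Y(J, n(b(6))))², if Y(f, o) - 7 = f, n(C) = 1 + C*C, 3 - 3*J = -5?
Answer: 29929/9 ≈ 3325.4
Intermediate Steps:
J = 8/3 (J = 1 - ⅓*(-5) = 1 + 5/3 = 8/3 ≈ 2.6667)
b(U) = -24 (b(U) = -4*6 = -24)
n(C) = 1 + C²
Y(f, o) = 7 + f
(48 + Y(J, n(b(6))))² = (48 + (7 + 8/3))² = (48 + 29/3)² = (173/3)² = 29929/9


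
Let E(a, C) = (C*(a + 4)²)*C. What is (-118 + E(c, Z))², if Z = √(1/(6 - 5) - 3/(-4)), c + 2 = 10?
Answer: 17956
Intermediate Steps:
c = 8 (c = -2 + 10 = 8)
Z = √7/2 (Z = √(1/1 - 3*(-¼)) = √(1 + ¾) = √(7/4) = √7/2 ≈ 1.3229)
E(a, C) = C²*(4 + a)² (E(a, C) = (C*(4 + a)²)*C = C²*(4 + a)²)
(-118 + E(c, Z))² = (-118 + (√7/2)²*(4 + 8)²)² = (-118 + (7/4)*12²)² = (-118 + (7/4)*144)² = (-118 + 252)² = 134² = 17956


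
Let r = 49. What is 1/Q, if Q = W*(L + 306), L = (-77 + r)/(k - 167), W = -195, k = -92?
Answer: -37/2208570 ≈ -1.6753e-5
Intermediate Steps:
L = 4/37 (L = (-77 + 49)/(-92 - 167) = -28/(-259) = -28*(-1/259) = 4/37 ≈ 0.10811)
Q = -2208570/37 (Q = -195*(4/37 + 306) = -195*11326/37 = -2208570/37 ≈ -59691.)
1/Q = 1/(-2208570/37) = -37/2208570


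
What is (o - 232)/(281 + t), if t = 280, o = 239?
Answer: 7/561 ≈ 0.012478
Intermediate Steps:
(o - 232)/(281 + t) = (239 - 232)/(281 + 280) = 7/561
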